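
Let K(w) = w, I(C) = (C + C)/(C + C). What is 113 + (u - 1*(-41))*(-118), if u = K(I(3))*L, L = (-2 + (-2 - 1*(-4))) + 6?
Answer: -5433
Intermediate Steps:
I(C) = 1 (I(C) = (2*C)/((2*C)) = (2*C)*(1/(2*C)) = 1)
L = 6 (L = (-2 + (-2 + 4)) + 6 = (-2 + 2) + 6 = 0 + 6 = 6)
u = 6 (u = 1*6 = 6)
113 + (u - 1*(-41))*(-118) = 113 + (6 - 1*(-41))*(-118) = 113 + (6 + 41)*(-118) = 113 + 47*(-118) = 113 - 5546 = -5433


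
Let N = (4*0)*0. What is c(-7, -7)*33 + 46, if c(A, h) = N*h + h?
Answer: -185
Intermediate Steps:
N = 0 (N = 0*0 = 0)
c(A, h) = h (c(A, h) = 0*h + h = 0 + h = h)
c(-7, -7)*33 + 46 = -7*33 + 46 = -231 + 46 = -185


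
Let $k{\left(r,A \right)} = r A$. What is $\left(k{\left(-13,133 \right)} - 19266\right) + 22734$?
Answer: $1739$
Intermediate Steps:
$k{\left(r,A \right)} = A r$
$\left(k{\left(-13,133 \right)} - 19266\right) + 22734 = \left(133 \left(-13\right) - 19266\right) + 22734 = \left(-1729 - 19266\right) + 22734 = -20995 + 22734 = 1739$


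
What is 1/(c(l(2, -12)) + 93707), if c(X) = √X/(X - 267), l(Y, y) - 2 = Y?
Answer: 263/24644939 ≈ 1.0672e-5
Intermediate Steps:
l(Y, y) = 2 + Y
c(X) = √X/(-267 + X)
1/(c(l(2, -12)) + 93707) = 1/(√(2 + 2)/(-267 + (2 + 2)) + 93707) = 1/(√4/(-267 + 4) + 93707) = 1/(2/(-263) + 93707) = 1/(2*(-1/263) + 93707) = 1/(-2/263 + 93707) = 1/(24644939/263) = 263/24644939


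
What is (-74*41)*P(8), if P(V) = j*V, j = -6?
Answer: 145632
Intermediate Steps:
P(V) = -6*V
(-74*41)*P(8) = (-74*41)*(-6*8) = -3034*(-48) = 145632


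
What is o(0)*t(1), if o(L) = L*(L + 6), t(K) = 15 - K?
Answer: 0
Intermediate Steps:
o(L) = L*(6 + L)
o(0)*t(1) = (0*(6 + 0))*(15 - 1*1) = (0*6)*(15 - 1) = 0*14 = 0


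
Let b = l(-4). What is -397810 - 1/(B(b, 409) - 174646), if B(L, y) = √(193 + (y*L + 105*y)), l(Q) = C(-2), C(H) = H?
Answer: -6066837803732057/15250591498 + 23*√5/7625295749 ≈ -3.9781e+5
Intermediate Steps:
l(Q) = -2
b = -2
B(L, y) = √(193 + 105*y + L*y) (B(L, y) = √(193 + (L*y + 105*y)) = √(193 + (105*y + L*y)) = √(193 + 105*y + L*y))
-397810 - 1/(B(b, 409) - 174646) = -397810 - 1/(√(193 + 105*409 - 2*409) - 174646) = -397810 - 1/(√(193 + 42945 - 818) - 174646) = -397810 - 1/(√42320 - 174646) = -397810 - 1/(92*√5 - 174646) = -397810 - 1/(-174646 + 92*√5)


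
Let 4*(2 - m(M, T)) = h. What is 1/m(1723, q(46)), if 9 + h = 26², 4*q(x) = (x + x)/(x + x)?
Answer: -4/659 ≈ -0.0060698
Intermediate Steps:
q(x) = ¼ (q(x) = ((x + x)/(x + x))/4 = ((2*x)/((2*x)))/4 = ((2*x)*(1/(2*x)))/4 = (¼)*1 = ¼)
h = 667 (h = -9 + 26² = -9 + 676 = 667)
m(M, T) = -659/4 (m(M, T) = 2 - ¼*667 = 2 - 667/4 = -659/4)
1/m(1723, q(46)) = 1/(-659/4) = -4/659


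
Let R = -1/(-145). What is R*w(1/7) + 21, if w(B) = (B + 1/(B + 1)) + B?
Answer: 34117/1624 ≈ 21.008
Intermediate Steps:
w(B) = 1/(1 + B) + 2*B (w(B) = (B + 1/(1 + B)) + B = 1/(1 + B) + 2*B)
R = 1/145 (R = -1*(-1/145) = 1/145 ≈ 0.0068966)
R*w(1/7) + 21 = ((1 + 2/7 + 2*(1/7)**2)/(1 + 1/7))/145 + 21 = ((1 + 2*(1/7) + 2*(1/7)**2)/(1 + 1/7))/145 + 21 = ((1 + 2/7 + 2*(1/49))/(8/7))/145 + 21 = (7*(1 + 2/7 + 2/49)/8)/145 + 21 = ((7/8)*(65/49))/145 + 21 = (1/145)*(65/56) + 21 = 13/1624 + 21 = 34117/1624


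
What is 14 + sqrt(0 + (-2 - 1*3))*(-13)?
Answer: 14 - 13*I*sqrt(5) ≈ 14.0 - 29.069*I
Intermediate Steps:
14 + sqrt(0 + (-2 - 1*3))*(-13) = 14 + sqrt(0 + (-2 - 3))*(-13) = 14 + sqrt(0 - 5)*(-13) = 14 + sqrt(-5)*(-13) = 14 + (I*sqrt(5))*(-13) = 14 - 13*I*sqrt(5)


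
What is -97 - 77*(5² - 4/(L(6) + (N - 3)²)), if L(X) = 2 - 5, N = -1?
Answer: -25978/13 ≈ -1998.3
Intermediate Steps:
L(X) = -3
-97 - 77*(5² - 4/(L(6) + (N - 3)²)) = -97 - 77*(5² - 4/(-3 + (-1 - 3)²)) = -97 - 77*(25 - 4/(-3 + (-4)²)) = -97 - 77*(25 - 4/(-3 + 16)) = -97 - 77*(25 - 4/13) = -97 - 77*321/13 = -97 - 24717/13 = -25978/13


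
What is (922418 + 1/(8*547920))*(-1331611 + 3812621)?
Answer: 1003144333097900581/438336 ≈ 2.2885e+12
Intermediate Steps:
(922418 + 1/(8*547920))*(-1331611 + 3812621) = (922418 + 1/4383360)*2481010 = (4043290164481/4383360)*2481010 = 1003144333097900581/438336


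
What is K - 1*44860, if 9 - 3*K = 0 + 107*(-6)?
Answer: -44643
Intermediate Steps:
K = 217 (K = 3 - (0 + 107*(-6))/3 = 3 - (0 - 642)/3 = 3 - 1/3*(-642) = 3 + 214 = 217)
K - 1*44860 = 217 - 1*44860 = 217 - 44860 = -44643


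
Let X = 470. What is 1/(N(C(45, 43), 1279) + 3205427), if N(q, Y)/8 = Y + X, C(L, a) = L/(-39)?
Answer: 1/3219419 ≈ 3.1062e-7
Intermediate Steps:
C(L, a) = -L/39 (C(L, a) = L*(-1/39) = -L/39)
N(q, Y) = 3760 + 8*Y (N(q, Y) = 8*(Y + 470) = 8*(470 + Y) = 3760 + 8*Y)
1/(N(C(45, 43), 1279) + 3205427) = 1/((3760 + 8*1279) + 3205427) = 1/((3760 + 10232) + 3205427) = 1/(13992 + 3205427) = 1/3219419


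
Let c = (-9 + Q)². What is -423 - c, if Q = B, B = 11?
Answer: -427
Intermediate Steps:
Q = 11
c = 4 (c = (-9 + 11)² = 2² = 4)
-423 - c = -423 - 1*4 = -423 - 4 = -427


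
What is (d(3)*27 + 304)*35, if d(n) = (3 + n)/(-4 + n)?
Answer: 4970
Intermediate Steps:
d(n) = (3 + n)/(-4 + n)
(d(3)*27 + 304)*35 = (((3 + 3)/(-4 + 3))*27 + 304)*35 = ((6/(-1))*27 + 304)*35 = (-1*6*27 + 304)*35 = (-6*27 + 304)*35 = (-162 + 304)*35 = 142*35 = 4970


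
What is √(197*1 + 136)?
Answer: 3*√37 ≈ 18.248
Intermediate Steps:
√(197*1 + 136) = √(197 + 136) = √333 = 3*√37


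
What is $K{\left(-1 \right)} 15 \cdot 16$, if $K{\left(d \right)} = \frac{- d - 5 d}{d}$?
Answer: $-1440$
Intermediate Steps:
$K{\left(d \right)} = -6$ ($K{\left(d \right)} = \frac{\left(-6\right) d}{d} = -6$)
$K{\left(-1 \right)} 15 \cdot 16 = \left(-6\right) 15 \cdot 16 = \left(-90\right) 16 = -1440$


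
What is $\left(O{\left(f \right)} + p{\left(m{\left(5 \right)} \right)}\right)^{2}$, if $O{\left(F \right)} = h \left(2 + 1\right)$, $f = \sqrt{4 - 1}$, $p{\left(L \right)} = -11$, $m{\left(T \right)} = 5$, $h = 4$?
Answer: $1$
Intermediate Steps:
$f = \sqrt{3} \approx 1.732$
$O{\left(F \right)} = 12$ ($O{\left(F \right)} = 4 \left(2 + 1\right) = 4 \cdot 3 = 12$)
$\left(O{\left(f \right)} + p{\left(m{\left(5 \right)} \right)}\right)^{2} = \left(12 - 11\right)^{2} = 1^{2} = 1$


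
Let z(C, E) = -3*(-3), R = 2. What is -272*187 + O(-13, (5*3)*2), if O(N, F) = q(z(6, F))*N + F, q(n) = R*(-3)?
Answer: -50756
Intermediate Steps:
z(C, E) = 9
q(n) = -6 (q(n) = 2*(-3) = -6)
O(N, F) = F - 6*N (O(N, F) = -6*N + F = F - 6*N)
-272*187 + O(-13, (5*3)*2) = -272*187 + ((5*3)*2 - 6*(-13)) = -50864 + (15*2 + 78) = -50864 + (30 + 78) = -50864 + 108 = -50756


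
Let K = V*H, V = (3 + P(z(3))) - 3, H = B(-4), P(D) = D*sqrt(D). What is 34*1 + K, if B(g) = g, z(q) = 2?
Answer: 34 - 8*sqrt(2) ≈ 22.686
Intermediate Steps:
P(D) = D**(3/2)
H = -4
V = 2*sqrt(2) (V = (3 + 2**(3/2)) - 3 = (3 + 2*sqrt(2)) - 3 = 2*sqrt(2) ≈ 2.8284)
K = -8*sqrt(2) (K = (2*sqrt(2))*(-4) = -8*sqrt(2) ≈ -11.314)
34*1 + K = 34*1 - 8*sqrt(2) = 34 - 8*sqrt(2)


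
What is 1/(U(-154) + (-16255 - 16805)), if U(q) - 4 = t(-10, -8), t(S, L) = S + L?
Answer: -1/33074 ≈ -3.0235e-5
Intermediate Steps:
t(S, L) = L + S
U(q) = -14 (U(q) = 4 + (-8 - 10) = 4 - 18 = -14)
1/(U(-154) + (-16255 - 16805)) = 1/(-14 + (-16255 - 16805)) = 1/(-14 - 33060) = 1/(-33074) = -1/33074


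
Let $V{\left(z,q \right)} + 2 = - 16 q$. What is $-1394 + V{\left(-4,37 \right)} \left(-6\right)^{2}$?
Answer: $-22778$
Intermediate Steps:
$V{\left(z,q \right)} = -2 - 16 q$
$-1394 + V{\left(-4,37 \right)} \left(-6\right)^{2} = -1394 + \left(-2 - 592\right) \left(-6\right)^{2} = -1394 + \left(-2 - 592\right) 36 = -1394 - 21384 = -22778$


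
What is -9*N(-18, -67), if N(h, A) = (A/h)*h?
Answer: 603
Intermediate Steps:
N(h, A) = A
-9*N(-18, -67) = -9*(-67) = 603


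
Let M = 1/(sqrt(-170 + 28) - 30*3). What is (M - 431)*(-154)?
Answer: 273534184/4121 + 77*I*sqrt(142)/4121 ≈ 66376.0 + 0.22265*I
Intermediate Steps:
M = 1/(-90 + I*sqrt(142)) (M = 1/(sqrt(-142) - 90) = 1/(I*sqrt(142) - 90) = 1/(-90 + I*sqrt(142)) ≈ -0.01092 - 0.0014458*I)
(M - 431)*(-154) = ((-45/4121 - I*sqrt(142)/8242) - 431)*(-154) = (-1776196/4121 - I*sqrt(142)/8242)*(-154) = 273534184/4121 + 77*I*sqrt(142)/4121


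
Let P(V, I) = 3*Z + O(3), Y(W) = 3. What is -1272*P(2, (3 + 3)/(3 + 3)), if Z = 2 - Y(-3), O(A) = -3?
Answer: 7632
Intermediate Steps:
Z = -1 (Z = 2 - 1*3 = 2 - 3 = -1)
P(V, I) = -6 (P(V, I) = 3*(-1) - 3 = -3 - 3 = -6)
-1272*P(2, (3 + 3)/(3 + 3)) = -1272*(-6) = 7632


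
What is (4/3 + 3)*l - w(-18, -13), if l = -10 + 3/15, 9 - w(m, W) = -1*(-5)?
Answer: -697/15 ≈ -46.467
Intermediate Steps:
w(m, W) = 4 (w(m, W) = 9 - (-1)*(-5) = 9 - 1*5 = 9 - 5 = 4)
l = -49/5 (l = -10 + 3*(1/15) = -10 + 1/5 = -49/5 ≈ -9.8000)
(4/3 + 3)*l - w(-18, -13) = (4/3 + 3)*(-49/5) - 1*4 = (4*(1/3) + 3)*(-49/5) - 4 = (4/3 + 3)*(-49/5) - 4 = (13/3)*(-49/5) - 4 = -637/15 - 4 = -697/15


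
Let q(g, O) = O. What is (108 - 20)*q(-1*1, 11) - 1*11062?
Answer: -10094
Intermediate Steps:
(108 - 20)*q(-1*1, 11) - 1*11062 = (108 - 20)*11 - 1*11062 = 88*11 - 11062 = 968 - 11062 = -10094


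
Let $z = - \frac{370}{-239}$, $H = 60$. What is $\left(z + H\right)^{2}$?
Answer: $\frac{216384100}{57121} \approx 3788.2$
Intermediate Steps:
$z = \frac{370}{239}$ ($z = \left(-370\right) \left(- \frac{1}{239}\right) = \frac{370}{239} \approx 1.5481$)
$\left(z + H\right)^{2} = \left(\frac{370}{239} + 60\right)^{2} = \left(\frac{14710}{239}\right)^{2} = \frac{216384100}{57121}$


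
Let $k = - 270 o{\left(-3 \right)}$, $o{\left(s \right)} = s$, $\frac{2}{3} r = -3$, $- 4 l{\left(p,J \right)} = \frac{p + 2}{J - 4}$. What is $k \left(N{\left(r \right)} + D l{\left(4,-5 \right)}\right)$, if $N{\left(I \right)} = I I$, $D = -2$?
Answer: $\frac{32265}{2} \approx 16133.0$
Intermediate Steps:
$l{\left(p,J \right)} = - \frac{2 + p}{4 \left(-4 + J\right)}$ ($l{\left(p,J \right)} = - \frac{\left(p + 2\right) \frac{1}{J - 4}}{4} = - \frac{\left(2 + p\right) \frac{1}{-4 + J}}{4} = - \frac{\frac{1}{-4 + J} \left(2 + p\right)}{4} = - \frac{2 + p}{4 \left(-4 + J\right)}$)
$r = - \frac{9}{2}$ ($r = \frac{3}{2} \left(-3\right) = - \frac{9}{2} \approx -4.5$)
$N{\left(I \right)} = I^{2}$
$k = 810$ ($k = \left(-270\right) \left(-3\right) = 810$)
$k \left(N{\left(r \right)} + D l{\left(4,-5 \right)}\right) = 810 \left(\left(- \frac{9}{2}\right)^{2} - 2 \frac{-2 - 4}{4 \left(-4 - 5\right)}\right) = 810 \left(\frac{81}{4} - 2 \frac{-2 - 4}{4 \left(-9\right)}\right) = 810 \left(\frac{81}{4} - 2 \cdot \frac{1}{4} \left(- \frac{1}{9}\right) \left(-6\right)\right) = 810 \left(\frac{81}{4} - \frac{1}{3}\right) = 810 \cdot \frac{239}{12} = \frac{32265}{2}$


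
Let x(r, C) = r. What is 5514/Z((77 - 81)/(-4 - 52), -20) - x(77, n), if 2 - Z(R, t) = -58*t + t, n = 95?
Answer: -46570/569 ≈ -81.845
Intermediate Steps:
Z(R, t) = 2 + 57*t (Z(R, t) = 2 - (-58*t + t) = 2 - (-57)*t = 2 + 57*t)
5514/Z((77 - 81)/(-4 - 52), -20) - x(77, n) = 5514/(2 + 57*(-20)) - 1*77 = 5514/(2 - 1140) - 77 = 5514/(-1138) - 77 = 5514*(-1/1138) - 77 = -2757/569 - 77 = -46570/569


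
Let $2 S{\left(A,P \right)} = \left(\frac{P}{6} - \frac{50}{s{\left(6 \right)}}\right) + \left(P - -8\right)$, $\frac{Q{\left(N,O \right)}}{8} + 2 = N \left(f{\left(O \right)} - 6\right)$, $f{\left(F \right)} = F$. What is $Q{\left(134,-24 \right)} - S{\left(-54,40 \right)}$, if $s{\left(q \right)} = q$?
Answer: $- \frac{193195}{6} \approx -32199.0$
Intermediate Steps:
$Q{\left(N,O \right)} = -16 + 8 N \left(-6 + O\right)$ ($Q{\left(N,O \right)} = -16 + 8 N \left(O - 6\right) = -16 + 8 N \left(-6 + O\right)$)
$S{\left(A,P \right)} = - \frac{1}{6} + \frac{7 P}{12}$ ($S{\left(A,P \right)} = \frac{\left(\frac{P}{6} - \frac{50}{6}\right) + \left(P - -8\right)}{2} = \frac{\left(P \frac{1}{6} - \frac{25}{3}\right) + \left(P + 8\right)}{2} = \frac{\left(\frac{P}{6} - \frac{25}{3}\right) + \left(8 + P\right)}{2} = \frac{\left(- \frac{25}{3} + \frac{P}{6}\right) + \left(8 + P\right)}{2} = \frac{- \frac{1}{3} + \frac{7 P}{6}}{2} = - \frac{1}{6} + \frac{7 P}{12}$)
$Q{\left(134,-24 \right)} - S{\left(-54,40 \right)} = \left(-16 - 6432 + 8 \cdot 134 \left(-24\right)\right) - \left(- \frac{1}{6} + \frac{7}{12} \cdot 40\right) = \left(-16 - 6432 - 25728\right) - \left(- \frac{1}{6} + \frac{70}{3}\right) = -32176 - \frac{139}{6} = - \frac{193195}{6}$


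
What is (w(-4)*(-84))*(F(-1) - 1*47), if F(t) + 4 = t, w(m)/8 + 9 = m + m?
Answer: -594048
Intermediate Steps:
w(m) = -72 + 16*m (w(m) = -72 + 8*(m + m) = -72 + 8*(2*m) = -72 + 16*m)
F(t) = -4 + t
(w(-4)*(-84))*(F(-1) - 1*47) = ((-72 + 16*(-4))*(-84))*((-4 - 1) - 1*47) = ((-72 - 64)*(-84))*(-5 - 47) = -136*(-84)*(-52) = 11424*(-52) = -594048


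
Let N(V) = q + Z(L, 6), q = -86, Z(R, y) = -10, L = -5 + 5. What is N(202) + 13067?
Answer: 12971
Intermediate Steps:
L = 0
N(V) = -96 (N(V) = -86 - 10 = -96)
N(202) + 13067 = -96 + 13067 = 12971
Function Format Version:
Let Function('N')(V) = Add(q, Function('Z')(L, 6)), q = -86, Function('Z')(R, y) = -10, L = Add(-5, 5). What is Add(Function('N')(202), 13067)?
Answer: 12971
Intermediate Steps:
L = 0
Function('N')(V) = -96 (Function('N')(V) = Add(-86, -10) = -96)
Add(Function('N')(202), 13067) = Add(-96, 13067) = 12971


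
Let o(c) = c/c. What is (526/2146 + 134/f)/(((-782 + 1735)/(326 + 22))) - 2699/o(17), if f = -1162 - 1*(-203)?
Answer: -91266190781/33815299 ≈ -2699.0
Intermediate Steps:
f = -959 (f = -1162 + 203 = -959)
o(c) = 1
(526/2146 + 134/f)/(((-782 + 1735)/(326 + 22))) - 2699/o(17) = (526/2146 + 134/(-959))/(((-782 + 1735)/(326 + 22))) - 2699/1 = (526*(1/2146) + 134*(-1/959))/((953/348)) - 2699*1 = (263/1073 - 134/959)/((953*(1/348))) - 2699 = 108435/(1029007*(953/348)) - 2699 = (108435/1029007)*(348/953) - 2699 = 1301220/33815299 - 2699 = -91266190781/33815299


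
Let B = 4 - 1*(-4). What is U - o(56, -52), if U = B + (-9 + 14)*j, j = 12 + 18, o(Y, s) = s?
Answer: 210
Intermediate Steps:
j = 30
B = 8 (B = 4 + 4 = 8)
U = 158 (U = 8 + (-9 + 14)*30 = 8 + 5*30 = 8 + 150 = 158)
U - o(56, -52) = 158 - 1*(-52) = 158 + 52 = 210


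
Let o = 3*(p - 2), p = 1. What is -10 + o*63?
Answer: -199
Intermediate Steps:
o = -3 (o = 3*(1 - 2) = 3*(-1) = -3)
-10 + o*63 = -10 - 3*63 = -10 - 189 = -199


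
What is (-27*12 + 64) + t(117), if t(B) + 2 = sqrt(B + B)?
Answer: -262 + 3*sqrt(26) ≈ -246.70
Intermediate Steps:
t(B) = -2 + sqrt(2)*sqrt(B) (t(B) = -2 + sqrt(B + B) = -2 + sqrt(2*B) = -2 + sqrt(2)*sqrt(B))
(-27*12 + 64) + t(117) = (-27*12 + 64) + (-2 + sqrt(2)*sqrt(117)) = (-324 + 64) + (-2 + sqrt(2)*(3*sqrt(13))) = -260 + (-2 + 3*sqrt(26)) = -262 + 3*sqrt(26)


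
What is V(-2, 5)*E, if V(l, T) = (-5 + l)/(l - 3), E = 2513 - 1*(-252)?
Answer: 3871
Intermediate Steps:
E = 2765 (E = 2513 + 252 = 2765)
V(l, T) = (-5 + l)/(-3 + l)
V(-2, 5)*E = ((-5 - 2)/(-3 - 2))*2765 = (-7/(-5))*2765 = -⅕*(-7)*2765 = (7/5)*2765 = 3871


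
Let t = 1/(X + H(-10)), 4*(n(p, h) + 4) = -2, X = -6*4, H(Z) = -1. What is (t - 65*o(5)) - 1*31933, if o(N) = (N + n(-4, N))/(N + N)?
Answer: -3193629/100 ≈ -31936.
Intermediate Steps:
X = -24
n(p, h) = -9/2 (n(p, h) = -4 + (¼)*(-2) = -4 - ½ = -9/2)
t = -1/25 (t = 1/(-24 - 1) = 1/(-25) = -1/25 ≈ -0.040000)
o(N) = (-9/2 + N)/(2*N) (o(N) = (N - 9/2)/(N + N) = (-9/2 + N)/((2*N)) = (-9/2 + N)*(1/(2*N)) = (-9/2 + N)/(2*N))
(t - 65*o(5)) - 1*31933 = (-1/25 - 65*(-9 + 2*5)/(4*5)) - 1*31933 = (-1/25 - 65*(-9 + 10)/(4*5)) - 31933 = (-1/25 - 65/(4*5)) - 31933 = (-1/25 - 65*1/20) - 31933 = (-1/25 - 13/4) - 31933 = -329/100 - 31933 = -3193629/100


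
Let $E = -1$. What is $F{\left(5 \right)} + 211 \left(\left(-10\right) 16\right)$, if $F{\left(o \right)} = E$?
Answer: $-33761$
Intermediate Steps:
$F{\left(o \right)} = -1$
$F{\left(5 \right)} + 211 \left(\left(-10\right) 16\right) = -1 + 211 \left(\left(-10\right) 16\right) = -1 + 211 \left(-160\right) = -1 - 33760 = -33761$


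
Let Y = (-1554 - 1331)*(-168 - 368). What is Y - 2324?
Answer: 1544036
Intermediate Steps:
Y = 1546360 (Y = -2885*(-536) = 1546360)
Y - 2324 = 1546360 - 2324 = 1544036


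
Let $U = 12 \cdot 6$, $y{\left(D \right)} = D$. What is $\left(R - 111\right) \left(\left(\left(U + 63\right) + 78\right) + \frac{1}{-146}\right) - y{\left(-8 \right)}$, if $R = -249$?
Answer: $- \frac{5596876}{73} \approx -76670.0$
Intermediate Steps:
$U = 72$
$\left(R - 111\right) \left(\left(\left(U + 63\right) + 78\right) + \frac{1}{-146}\right) - y{\left(-8 \right)} = \left(-249 - 111\right) \left(\left(\left(72 + 63\right) + 78\right) + \frac{1}{-146}\right) - -8 = - 360 \left(\left(135 + 78\right) - \frac{1}{146}\right) + 8 = - 360 \left(213 - \frac{1}{146}\right) + 8 = \left(-360\right) \frac{31097}{146} + 8 = - \frac{5597460}{73} + 8 = - \frac{5596876}{73}$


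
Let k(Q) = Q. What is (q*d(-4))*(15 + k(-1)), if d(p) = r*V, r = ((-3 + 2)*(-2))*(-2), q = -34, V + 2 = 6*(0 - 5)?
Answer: -60928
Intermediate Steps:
V = -32 (V = -2 + 6*(0 - 5) = -2 + 6*(-5) = -2 - 30 = -32)
r = -4 (r = -1*(-2)*(-2) = 2*(-2) = -4)
d(p) = 128 (d(p) = -4*(-32) = 128)
(q*d(-4))*(15 + k(-1)) = (-34*128)*(15 - 1) = -4352*14 = -60928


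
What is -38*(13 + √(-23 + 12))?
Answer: -494 - 38*I*√11 ≈ -494.0 - 126.03*I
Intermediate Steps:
-38*(13 + √(-23 + 12)) = -38*(13 + √(-11)) = -38*(13 + I*√11) = -494 - 38*I*√11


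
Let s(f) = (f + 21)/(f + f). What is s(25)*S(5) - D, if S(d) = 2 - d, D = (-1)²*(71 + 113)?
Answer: -4669/25 ≈ -186.76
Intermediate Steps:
s(f) = (21 + f)/(2*f) (s(f) = (21 + f)/((2*f)) = (21 + f)*(1/(2*f)) = (21 + f)/(2*f))
D = 184 (D = 1*184 = 184)
s(25)*S(5) - D = ((½)*(21 + 25)/25)*(2 - 1*5) - 1*184 = ((½)*(1/25)*46)*(2 - 5) - 184 = (23/25)*(-3) - 184 = -69/25 - 184 = -4669/25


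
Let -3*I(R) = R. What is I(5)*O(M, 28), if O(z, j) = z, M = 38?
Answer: -190/3 ≈ -63.333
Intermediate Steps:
I(R) = -R/3
I(5)*O(M, 28) = -1/3*5*38 = -5/3*38 = -190/3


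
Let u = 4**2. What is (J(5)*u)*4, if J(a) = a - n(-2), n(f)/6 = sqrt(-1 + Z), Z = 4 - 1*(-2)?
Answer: 320 - 384*sqrt(5) ≈ -538.65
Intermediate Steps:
Z = 6 (Z = 4 + 2 = 6)
n(f) = 6*sqrt(5) (n(f) = 6*sqrt(-1 + 6) = 6*sqrt(5))
u = 16
J(a) = a - 6*sqrt(5)
(J(5)*u)*4 = ((5 - 6*sqrt(5))*16)*4 = (80 - 96*sqrt(5))*4 = 320 - 384*sqrt(5)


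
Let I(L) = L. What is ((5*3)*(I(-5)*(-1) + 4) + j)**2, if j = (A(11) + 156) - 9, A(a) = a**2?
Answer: 162409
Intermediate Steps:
j = 268 (j = (11**2 + 156) - 9 = (121 + 156) - 9 = 277 - 9 = 268)
((5*3)*(I(-5)*(-1) + 4) + j)**2 = ((5*3)*(-5*(-1) + 4) + 268)**2 = (15*(5 + 4) + 268)**2 = (15*9 + 268)**2 = (135 + 268)**2 = 403**2 = 162409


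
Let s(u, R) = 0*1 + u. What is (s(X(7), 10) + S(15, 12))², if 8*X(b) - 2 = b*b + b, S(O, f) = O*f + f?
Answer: 635209/16 ≈ 39701.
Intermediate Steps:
S(O, f) = f + O*f
X(b) = ¼ + b/8 + b²/8 (X(b) = ¼ + (b*b + b)/8 = ¼ + (b² + b)/8 = ¼ + (b + b²)/8 = ¼ + (b/8 + b²/8) = ¼ + b/8 + b²/8)
s(u, R) = u (s(u, R) = 0 + u = u)
(s(X(7), 10) + S(15, 12))² = ((¼ + (⅛)*7 + (⅛)*7²) + 12*(1 + 15))² = ((¼ + 7/8 + (⅛)*49) + 12*16)² = ((¼ + 7/8 + 49/8) + 192)² = (29/4 + 192)² = (797/4)² = 635209/16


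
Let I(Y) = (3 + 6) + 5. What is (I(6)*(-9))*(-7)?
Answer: 882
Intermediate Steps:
I(Y) = 14 (I(Y) = 9 + 5 = 14)
(I(6)*(-9))*(-7) = (14*(-9))*(-7) = -126*(-7) = 882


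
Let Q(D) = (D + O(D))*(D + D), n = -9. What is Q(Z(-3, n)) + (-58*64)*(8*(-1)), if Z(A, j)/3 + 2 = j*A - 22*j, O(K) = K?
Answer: 1819940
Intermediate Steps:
Z(A, j) = -6 - 66*j + 3*A*j (Z(A, j) = -6 + 3*(j*A - 22*j) = -6 + 3*(A*j - 22*j) = -6 + 3*(-22*j + A*j) = -6 + (-66*j + 3*A*j) = -6 - 66*j + 3*A*j)
Q(D) = 4*D² (Q(D) = (D + D)*(D + D) = (2*D)*(2*D) = 4*D²)
Q(Z(-3, n)) + (-58*64)*(8*(-1)) = 4*(-6 - 66*(-9) + 3*(-3)*(-9))² + (-58*64)*(8*(-1)) = 4*(-6 + 594 + 81)² - 3712*(-8) = 4*669² + 29696 = 4*447561 + 29696 = 1790244 + 29696 = 1819940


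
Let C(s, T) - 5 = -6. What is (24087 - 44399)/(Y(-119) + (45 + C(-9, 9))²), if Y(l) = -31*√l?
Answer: -39324032/3862455 - 629672*I*√119/3862455 ≈ -10.181 - 1.7784*I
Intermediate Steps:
C(s, T) = -1 (C(s, T) = 5 - 6 = -1)
(24087 - 44399)/(Y(-119) + (45 + C(-9, 9))²) = (24087 - 44399)/(-31*I*√119 + (45 - 1)²) = -20312/(-31*I*√119 + 44²) = -20312/(-31*I*√119 + 1936) = -20312/(1936 - 31*I*√119)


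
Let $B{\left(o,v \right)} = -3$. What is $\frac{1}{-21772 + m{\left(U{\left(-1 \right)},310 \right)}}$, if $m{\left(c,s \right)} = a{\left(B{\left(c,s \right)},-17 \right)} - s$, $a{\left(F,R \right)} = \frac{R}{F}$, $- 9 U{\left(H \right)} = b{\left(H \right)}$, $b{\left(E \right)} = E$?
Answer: $- \frac{3}{66229} \approx -4.5297 \cdot 10^{-5}$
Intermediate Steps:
$U{\left(H \right)} = - \frac{H}{9}$
$m{\left(c,s \right)} = \frac{17}{3} - s$ ($m{\left(c,s \right)} = - \frac{17}{-3} - s = \left(-17\right) \left(- \frac{1}{3}\right) - s = \frac{17}{3} - s$)
$\frac{1}{-21772 + m{\left(U{\left(-1 \right)},310 \right)}} = \frac{1}{-21772 + \left(\frac{17}{3} - 310\right)} = \frac{1}{-21772 - \frac{913}{3}} = \frac{1}{- \frac{66229}{3}} = - \frac{3}{66229}$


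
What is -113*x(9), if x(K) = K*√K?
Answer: -3051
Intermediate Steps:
x(K) = K^(3/2)
-113*x(9) = -113*9^(3/2) = -113*27 = -3051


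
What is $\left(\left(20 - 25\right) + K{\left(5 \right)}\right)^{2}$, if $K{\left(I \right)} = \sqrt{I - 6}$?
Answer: $\left(5 - i\right)^{2} \approx 24.0 - 10.0 i$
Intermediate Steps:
$K{\left(I \right)} = \sqrt{-6 + I}$
$\left(\left(20 - 25\right) + K{\left(5 \right)}\right)^{2} = \left(\left(20 - 25\right) + \sqrt{-6 + 5}\right)^{2} = \left(\left(20 - 25\right) + \sqrt{-1}\right)^{2} = \left(-5 + i\right)^{2}$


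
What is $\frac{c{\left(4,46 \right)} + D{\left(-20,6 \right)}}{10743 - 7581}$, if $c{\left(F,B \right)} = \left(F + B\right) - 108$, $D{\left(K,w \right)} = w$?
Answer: $- \frac{26}{1581} \approx -0.016445$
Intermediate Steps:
$c{\left(F,B \right)} = -108 + B + F$ ($c{\left(F,B \right)} = \left(B + F\right) - 108 = -108 + B + F$)
$\frac{c{\left(4,46 \right)} + D{\left(-20,6 \right)}}{10743 - 7581} = \frac{\left(-108 + 46 + 4\right) + 6}{10743 - 7581} = \frac{-58 + 6}{3162} = \left(-52\right) \frac{1}{3162} = - \frac{26}{1581}$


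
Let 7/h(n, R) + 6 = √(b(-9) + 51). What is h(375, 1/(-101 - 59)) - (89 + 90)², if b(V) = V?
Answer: -32034 + 7*√42/6 ≈ -32026.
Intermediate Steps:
h(n, R) = 7/(-6 + √42) (h(n, R) = 7/(-6 + √(-9 + 51)) = 7/(-6 + √42))
h(375, 1/(-101 - 59)) - (89 + 90)² = (7 + 7*√42/6) - (89 + 90)² = (7 + 7*√42/6) - 1*179² = (7 + 7*√42/6) - 1*32041 = (7 + 7*√42/6) - 32041 = -32034 + 7*√42/6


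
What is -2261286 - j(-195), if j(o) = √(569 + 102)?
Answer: -2261286 - √671 ≈ -2.2613e+6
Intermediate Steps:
j(o) = √671
-2261286 - j(-195) = -2261286 - √671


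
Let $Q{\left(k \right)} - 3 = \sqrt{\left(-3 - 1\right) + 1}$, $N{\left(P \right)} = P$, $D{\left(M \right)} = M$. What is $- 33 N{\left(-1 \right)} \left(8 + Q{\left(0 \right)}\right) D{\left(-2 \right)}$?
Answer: $-726 - 66 i \sqrt{3} \approx -726.0 - 114.32 i$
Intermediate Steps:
$Q{\left(k \right)} = 3 + i \sqrt{3}$ ($Q{\left(k \right)} = 3 + \sqrt{\left(-3 - 1\right) + 1} = 3 + \sqrt{-4 + 1} = 3 + \sqrt{-3} = 3 + i \sqrt{3}$)
$- 33 N{\left(-1 \right)} \left(8 + Q{\left(0 \right)}\right) D{\left(-2 \right)} = \left(-33\right) \left(-1\right) \left(8 + \left(3 + i \sqrt{3}\right)\right) \left(-2\right) = 33 \left(11 + i \sqrt{3}\right) \left(-2\right) = 33 \left(-22 - 2 i \sqrt{3}\right) = -726 - 66 i \sqrt{3}$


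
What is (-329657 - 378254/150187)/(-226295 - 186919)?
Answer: 49510574113/62059371018 ≈ 0.79779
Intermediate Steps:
(-329657 - 378254/150187)/(-226295 - 186919) = (-329657 - 378254*1/150187)/(-413214) = (-329657 - 378254/150187)*(-1/413214) = -49510574113/150187*(-1/413214) = 49510574113/62059371018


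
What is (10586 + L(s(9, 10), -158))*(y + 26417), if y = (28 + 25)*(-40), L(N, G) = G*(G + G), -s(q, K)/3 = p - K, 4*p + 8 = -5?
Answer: 1470308658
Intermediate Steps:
p = -13/4 (p = -2 + (¼)*(-5) = -2 - 5/4 = -13/4 ≈ -3.2500)
s(q, K) = 39/4 + 3*K (s(q, K) = -3*(-13/4 - K) = 39/4 + 3*K)
L(N, G) = 2*G² (L(N, G) = G*(2*G) = 2*G²)
y = -2120 (y = 53*(-40) = -2120)
(10586 + L(s(9, 10), -158))*(y + 26417) = (10586 + 2*(-158)²)*(-2120 + 26417) = (10586 + 2*24964)*24297 = (10586 + 49928)*24297 = 60514*24297 = 1470308658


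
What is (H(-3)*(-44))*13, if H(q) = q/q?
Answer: -572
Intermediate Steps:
H(q) = 1
(H(-3)*(-44))*13 = (1*(-44))*13 = -44*13 = -572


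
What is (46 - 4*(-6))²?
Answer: 4900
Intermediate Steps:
(46 - 4*(-6))² = (46 + 24)² = 70² = 4900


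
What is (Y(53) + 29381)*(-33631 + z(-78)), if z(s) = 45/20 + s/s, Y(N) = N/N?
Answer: -1976101101/2 ≈ -9.8805e+8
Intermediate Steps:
Y(N) = 1
z(s) = 13/4 (z(s) = 45*(1/20) + 1 = 9/4 + 1 = 13/4)
(Y(53) + 29381)*(-33631 + z(-78)) = (1 + 29381)*(-33631 + 13/4) = 29382*(-134511/4) = -1976101101/2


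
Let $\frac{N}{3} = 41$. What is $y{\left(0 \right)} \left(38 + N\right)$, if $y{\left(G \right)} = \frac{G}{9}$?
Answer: $0$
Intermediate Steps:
$N = 123$ ($N = 3 \cdot 41 = 123$)
$y{\left(G \right)} = \frac{G}{9}$ ($y{\left(G \right)} = G \frac{1}{9} = \frac{G}{9}$)
$y{\left(0 \right)} \left(38 + N\right) = \frac{1}{9} \cdot 0 \left(38 + 123\right) = 0 \cdot 161 = 0$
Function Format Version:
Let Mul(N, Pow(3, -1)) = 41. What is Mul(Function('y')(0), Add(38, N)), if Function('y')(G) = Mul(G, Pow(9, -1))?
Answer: 0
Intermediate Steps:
N = 123 (N = Mul(3, 41) = 123)
Function('y')(G) = Mul(Rational(1, 9), G) (Function('y')(G) = Mul(G, Rational(1, 9)) = Mul(Rational(1, 9), G))
Mul(Function('y')(0), Add(38, N)) = Mul(Mul(Rational(1, 9), 0), Add(38, 123)) = Mul(0, 161) = 0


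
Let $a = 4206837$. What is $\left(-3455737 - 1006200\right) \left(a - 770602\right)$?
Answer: $-15332264087195$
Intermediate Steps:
$\left(-3455737 - 1006200\right) \left(a - 770602\right) = \left(-3455737 - 1006200\right) \left(4206837 - 770602\right) = - 4461937 \left(4206837 - 770602\right) = \left(-4461937\right) 3436235 = -15332264087195$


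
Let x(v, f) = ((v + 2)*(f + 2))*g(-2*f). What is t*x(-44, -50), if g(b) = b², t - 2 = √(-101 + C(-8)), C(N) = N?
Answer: 40320000 + 20160000*I*√109 ≈ 4.032e+7 + 2.1048e+8*I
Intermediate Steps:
t = 2 + I*√109 (t = 2 + √(-101 - 8) = 2 + √(-109) = 2 + I*√109 ≈ 2.0 + 10.44*I)
x(v, f) = 4*f²*(2 + f)*(2 + v) (x(v, f) = ((v + 2)*(f + 2))*(-2*f)² = ((2 + v)*(2 + f))*(4*f²) = ((2 + f)*(2 + v))*(4*f²) = 4*f²*(2 + f)*(2 + v))
t*x(-44, -50) = (2 + I*√109)*(4*(-50)²*(4 + 2*(-50) + 2*(-44) - 50*(-44))) = (2 + I*√109)*(4*2500*(4 - 100 - 88 + 2200)) = (2 + I*√109)*(4*2500*2016) = (2 + I*√109)*20160000 = 40320000 + 20160000*I*√109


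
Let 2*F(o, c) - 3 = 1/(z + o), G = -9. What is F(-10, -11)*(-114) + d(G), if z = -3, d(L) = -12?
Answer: -2322/13 ≈ -178.62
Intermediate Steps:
F(o, c) = 3/2 + 1/(2*(-3 + o))
F(-10, -11)*(-114) + d(G) = ((-8 + 3*(-10))/(2*(-3 - 10)))*(-114) - 12 = ((1/2)*(-8 - 30)/(-13))*(-114) - 12 = ((1/2)*(-1/13)*(-38))*(-114) - 12 = (19/13)*(-114) - 12 = -2166/13 - 12 = -2322/13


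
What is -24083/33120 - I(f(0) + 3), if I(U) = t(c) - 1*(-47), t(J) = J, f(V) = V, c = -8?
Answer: -1315763/33120 ≈ -39.727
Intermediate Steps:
I(U) = 39 (I(U) = -8 - 1*(-47) = -8 + 47 = 39)
-24083/33120 - I(f(0) + 3) = -24083/33120 - 1*39 = -24083*1/33120 - 39 = -24083/33120 - 39 = -1315763/33120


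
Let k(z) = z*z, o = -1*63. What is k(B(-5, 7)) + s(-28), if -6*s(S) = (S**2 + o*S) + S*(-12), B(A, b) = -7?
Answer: -1295/3 ≈ -431.67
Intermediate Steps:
o = -63
k(z) = z**2
s(S) = -S**2/6 + 25*S/2 (s(S) = -((S**2 - 63*S) + S*(-12))/6 = -((S**2 - 63*S) - 12*S)/6 = -(S**2 - 75*S)/6 = -S**2/6 + 25*S/2)
k(B(-5, 7)) + s(-28) = (-7)**2 + (1/6)*(-28)*(75 - 1*(-28)) = 49 + (1/6)*(-28)*(75 + 28) = 49 + (1/6)*(-28)*103 = 49 - 1442/3 = -1295/3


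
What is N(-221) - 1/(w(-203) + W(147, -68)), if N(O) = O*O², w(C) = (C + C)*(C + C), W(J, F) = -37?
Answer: -1778817498940/164799 ≈ -1.0794e+7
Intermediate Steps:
w(C) = 4*C² (w(C) = (2*C)*(2*C) = 4*C²)
N(O) = O³
N(-221) - 1/(w(-203) + W(147, -68)) = (-221)³ - 1/(4*(-203)² - 37) = -10793861 - 1/(4*41209 - 37) = -10793861 - 1/(164836 - 37) = -10793861 - 1/164799 = -1778817498940/164799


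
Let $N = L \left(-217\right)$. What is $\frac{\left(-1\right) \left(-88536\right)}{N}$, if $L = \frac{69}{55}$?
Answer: $- \frac{7480}{23} \approx -325.22$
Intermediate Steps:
$L = \frac{69}{55}$ ($L = 69 \cdot \frac{1}{55} = \frac{69}{55} \approx 1.2545$)
$N = - \frac{14973}{55}$ ($N = \frac{69}{55} \left(-217\right) = - \frac{14973}{55} \approx -272.24$)
$\frac{\left(-1\right) \left(-88536\right)}{N} = \frac{\left(-1\right) \left(-88536\right)}{- \frac{14973}{55}} = 88536 \left(- \frac{55}{14973}\right) = - \frac{7480}{23}$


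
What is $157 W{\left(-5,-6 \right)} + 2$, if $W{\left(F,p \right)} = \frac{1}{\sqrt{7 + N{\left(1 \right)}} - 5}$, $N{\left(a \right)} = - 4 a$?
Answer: $- \frac{741}{22} - \frac{157 \sqrt{3}}{22} \approx -46.042$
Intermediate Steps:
$W{\left(F,p \right)} = \frac{1}{-5 + \sqrt{3}}$ ($W{\left(F,p \right)} = \frac{1}{\sqrt{7 - 4} - 5} = \frac{1}{\sqrt{3} - 5} = \frac{1}{-5 + \sqrt{3}}$)
$157 W{\left(-5,-6 \right)} + 2 = 157 \left(- \frac{5}{22} - \frac{\sqrt{3}}{22}\right) + 2 = \left(- \frac{785}{22} - \frac{157 \sqrt{3}}{22}\right) + 2 = - \frac{741}{22} - \frac{157 \sqrt{3}}{22}$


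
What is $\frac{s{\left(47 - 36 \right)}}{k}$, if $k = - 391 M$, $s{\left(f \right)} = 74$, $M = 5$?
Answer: $- \frac{74}{1955} \approx -0.037852$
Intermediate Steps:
$k = -1955$ ($k = \left(-391\right) 5 = -1955$)
$\frac{s{\left(47 - 36 \right)}}{k} = \frac{74}{-1955} = 74 \left(- \frac{1}{1955}\right) = - \frac{74}{1955}$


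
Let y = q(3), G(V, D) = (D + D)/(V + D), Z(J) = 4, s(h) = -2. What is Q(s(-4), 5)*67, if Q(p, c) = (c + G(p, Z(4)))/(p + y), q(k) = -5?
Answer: -603/7 ≈ -86.143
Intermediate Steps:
G(V, D) = 2*D/(D + V) (G(V, D) = (2*D)/(D + V) = 2*D/(D + V))
y = -5
Q(p, c) = (c + 8/(4 + p))/(-5 + p) (Q(p, c) = (c + 2*4/(4 + p))/(p - 5) = (c + 8/(4 + p))/(-5 + p))
Q(s(-4), 5)*67 = ((8 + 5*(4 - 2))/((-5 - 2)*(4 - 2)))*67 = ((8 + 5*2)/(-7*2))*67 = -1/7*1/2*(8 + 10)*67 = -1/7*1/2*18*67 = -9/7*67 = -603/7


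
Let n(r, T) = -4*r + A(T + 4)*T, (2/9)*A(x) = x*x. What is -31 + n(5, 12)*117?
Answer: 1615037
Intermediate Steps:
A(x) = 9*x²/2 (A(x) = 9*(x*x)/2 = 9*x²/2)
n(r, T) = -4*r + 9*T*(4 + T)²/2 (n(r, T) = -4*r + (9*(T + 4)²/2)*T = -4*r + (9*(4 + T)²/2)*T = -4*r + 9*T*(4 + T)²/2)
-31 + n(5, 12)*117 = -31 + (-4*5 + (9/2)*12*(4 + 12)²)*117 = -31 + (-20 + (9/2)*12*16²)*117 = -31 + (-20 + (9/2)*12*256)*117 = -31 + (-20 + 13824)*117 = -31 + 13804*117 = -31 + 1615068 = 1615037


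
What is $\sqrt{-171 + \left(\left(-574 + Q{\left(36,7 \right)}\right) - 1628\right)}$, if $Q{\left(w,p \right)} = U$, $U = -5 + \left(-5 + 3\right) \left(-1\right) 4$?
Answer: $i \sqrt{2370} \approx 48.683 i$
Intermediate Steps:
$U = 3$ ($U = -5 + \left(-2\right) \left(-1\right) 4 = -5 + 2 \cdot 4 = -5 + 8 = 3$)
$Q{\left(w,p \right)} = 3$
$\sqrt{-171 + \left(\left(-574 + Q{\left(36,7 \right)}\right) - 1628\right)} = \sqrt{-171 + \left(\left(-574 + 3\right) - 1628\right)} = \sqrt{-171 - 2199} = \sqrt{-2370} = i \sqrt{2370}$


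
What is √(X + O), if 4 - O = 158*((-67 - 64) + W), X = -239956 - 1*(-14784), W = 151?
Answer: 2*I*√57082 ≈ 477.84*I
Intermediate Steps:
X = -225172 (X = -239956 + 14784 = -225172)
O = -3156 (O = 4 - 158*((-67 - 64) + 151) = 4 - 158*(-131 + 151) = 4 - 158*20 = 4 - 1*3160 = 4 - 3160 = -3156)
√(X + O) = √(-225172 - 3156) = √(-228328) = 2*I*√57082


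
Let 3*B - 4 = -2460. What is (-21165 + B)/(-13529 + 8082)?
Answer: 65951/16341 ≈ 4.0359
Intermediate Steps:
B = -2456/3 (B = 4/3 + (⅓)*(-2460) = 4/3 - 820 = -2456/3 ≈ -818.67)
(-21165 + B)/(-13529 + 8082) = (-21165 - 2456/3)/(-13529 + 8082) = -65951/3/(-5447) = -65951/3*(-1/5447) = 65951/16341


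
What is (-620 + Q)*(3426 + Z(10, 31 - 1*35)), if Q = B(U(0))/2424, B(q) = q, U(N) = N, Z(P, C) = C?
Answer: -2121640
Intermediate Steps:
Q = 0 (Q = 0/2424 = 0*(1/2424) = 0)
(-620 + Q)*(3426 + Z(10, 31 - 1*35)) = (-620 + 0)*(3426 + (31 - 1*35)) = -620*(3426 + (31 - 35)) = -620*(3426 - 4) = -620*3422 = -2121640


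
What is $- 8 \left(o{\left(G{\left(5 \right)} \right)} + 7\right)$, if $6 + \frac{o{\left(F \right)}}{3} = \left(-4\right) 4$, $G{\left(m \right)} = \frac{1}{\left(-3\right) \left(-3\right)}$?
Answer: $472$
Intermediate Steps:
$G{\left(m \right)} = \frac{1}{9}$
$o{\left(F \right)} = -66$ ($o{\left(F \right)} = -18 + 3 \left(\left(-4\right) 4\right) = -18 + 3 \left(-16\right) = -18 - 48 = -66$)
$- 8 \left(o{\left(G{\left(5 \right)} \right)} + 7\right) = - 8 \left(-66 + 7\right) = \left(-8\right) \left(-59\right) = 472$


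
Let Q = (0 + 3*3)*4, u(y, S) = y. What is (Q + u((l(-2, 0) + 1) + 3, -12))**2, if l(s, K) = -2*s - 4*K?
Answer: 1936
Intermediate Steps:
l(s, K) = -4*K - 2*s
Q = 36 (Q = (0 + 9)*4 = 9*4 = 36)
(Q + u((l(-2, 0) + 1) + 3, -12))**2 = (36 + (((-4*0 - 2*(-2)) + 1) + 3))**2 = (36 + (((0 + 4) + 1) + 3))**2 = (36 + ((4 + 1) + 3))**2 = (36 + (5 + 3))**2 = (36 + 8)**2 = 44**2 = 1936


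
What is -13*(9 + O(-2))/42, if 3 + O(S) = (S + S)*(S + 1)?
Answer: -65/21 ≈ -3.0952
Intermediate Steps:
O(S) = -3 + 2*S*(1 + S) (O(S) = -3 + (S + S)*(S + 1) = -3 + (2*S)*(1 + S) = -3 + 2*S*(1 + S))
-13*(9 + O(-2))/42 = -13*(9 + (-3 + 2*(-2) + 2*(-2)²))/42 = -13*(9 + (-3 - 4 + 2*4))*(1/42) = -13*(9 + (-3 - 4 + 8))*(1/42) = -13*(9 + 1)*(1/42) = -13*10*(1/42) = -130*1/42 = -65/21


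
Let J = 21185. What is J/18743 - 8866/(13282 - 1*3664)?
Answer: 18790946/90135087 ≈ 0.20848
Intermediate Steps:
J/18743 - 8866/(13282 - 1*3664) = 21185/18743 - 8866/(13282 - 1*3664) = 21185*(1/18743) - 8866/(13282 - 3664) = 21185/18743 - 8866/9618 = 21185/18743 - 8866*1/9618 = 21185/18743 - 4433/4809 = 18790946/90135087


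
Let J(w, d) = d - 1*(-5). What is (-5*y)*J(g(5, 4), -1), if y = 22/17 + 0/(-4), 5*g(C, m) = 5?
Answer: -440/17 ≈ -25.882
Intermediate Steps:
g(C, m) = 1 (g(C, m) = (⅕)*5 = 1)
J(w, d) = 5 + d (J(w, d) = d + 5 = 5 + d)
y = 22/17 (y = 22*(1/17) + 0*(-¼) = 22/17 + 0 = 22/17 ≈ 1.2941)
(-5*y)*J(g(5, 4), -1) = (-5*22/17)*(5 - 1) = -110/17*4 = -440/17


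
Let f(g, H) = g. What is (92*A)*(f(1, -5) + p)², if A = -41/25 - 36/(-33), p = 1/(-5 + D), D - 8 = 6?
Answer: -55568/891 ≈ -62.366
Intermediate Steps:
D = 14 (D = 8 + 6 = 14)
p = ⅑ (p = 1/(-5 + 14) = 1/9 = ⅑ ≈ 0.11111)
A = -151/275 (A = -41*1/25 - 36*(-1/33) = -41/25 + 12/11 = -151/275 ≈ -0.54909)
(92*A)*(f(1, -5) + p)² = (92*(-151/275))*(1 + ⅑)² = -13892*(10/9)²/275 = -13892/275*100/81 = -55568/891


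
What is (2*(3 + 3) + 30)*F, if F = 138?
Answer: 5796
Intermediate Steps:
(2*(3 + 3) + 30)*F = (2*(3 + 3) + 30)*138 = (2*6 + 30)*138 = (12 + 30)*138 = 42*138 = 5796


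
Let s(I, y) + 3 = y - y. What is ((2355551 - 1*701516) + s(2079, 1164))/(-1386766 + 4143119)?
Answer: 1654032/2756353 ≈ 0.60008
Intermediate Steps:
s(I, y) = -3 (s(I, y) = -3 + (y - y) = -3 + 0 = -3)
((2355551 - 1*701516) + s(2079, 1164))/(-1386766 + 4143119) = ((2355551 - 1*701516) - 3)/(-1386766 + 4143119) = ((2355551 - 701516) - 3)/2756353 = (1654035 - 3)*(1/2756353) = 1654032*(1/2756353) = 1654032/2756353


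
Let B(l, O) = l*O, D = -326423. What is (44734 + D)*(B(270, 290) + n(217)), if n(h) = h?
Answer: -22117375213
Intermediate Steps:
B(l, O) = O*l
(44734 + D)*(B(270, 290) + n(217)) = (44734 - 326423)*(290*270 + 217) = -281689*(78300 + 217) = -281689*78517 = -22117375213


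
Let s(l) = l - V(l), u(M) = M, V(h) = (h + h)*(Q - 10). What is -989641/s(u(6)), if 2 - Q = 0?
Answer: -989641/102 ≈ -9702.4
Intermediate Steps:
Q = 2 (Q = 2 - 1*0 = 2 + 0 = 2)
V(h) = -16*h (V(h) = (h + h)*(2 - 10) = (2*h)*(-8) = -16*h)
s(l) = 17*l (s(l) = l - (-16)*l = l + 16*l = 17*l)
-989641/s(u(6)) = -989641/(17*6) = -989641/102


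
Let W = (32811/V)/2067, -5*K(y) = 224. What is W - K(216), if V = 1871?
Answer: 288817341/6445595 ≈ 44.808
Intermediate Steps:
K(y) = -224/5 (K(y) = -⅕*224 = -224/5)
W = 10937/1289119 (W = (32811/1871)/2067 = (32811*(1/1871))*(1/2067) = (32811/1871)*(1/2067) = 10937/1289119 ≈ 0.0084841)
W - K(216) = 10937/1289119 - 1*(-224/5) = 10937/1289119 + 224/5 = 288817341/6445595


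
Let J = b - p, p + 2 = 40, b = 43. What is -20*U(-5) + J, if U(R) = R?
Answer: 105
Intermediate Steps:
p = 38 (p = -2 + 40 = 38)
J = 5 (J = 43 - 1*38 = 43 - 38 = 5)
-20*U(-5) + J = -20*(-5) + 5 = 100 + 5 = 105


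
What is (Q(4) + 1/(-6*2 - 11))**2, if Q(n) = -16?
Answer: 136161/529 ≈ 257.39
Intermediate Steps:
(Q(4) + 1/(-6*2 - 11))**2 = (-16 + 1/(-6*2 - 11))**2 = (-16 + 1/(-12 - 11))**2 = (-16 + 1/(-23))**2 = (-16 - 1/23)**2 = (-369/23)**2 = 136161/529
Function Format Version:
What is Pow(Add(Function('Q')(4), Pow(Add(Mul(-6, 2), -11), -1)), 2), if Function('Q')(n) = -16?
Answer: Rational(136161, 529) ≈ 257.39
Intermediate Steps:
Pow(Add(Function('Q')(4), Pow(Add(Mul(-6, 2), -11), -1)), 2) = Pow(Add(-16, Pow(Add(Mul(-6, 2), -11), -1)), 2) = Pow(Add(-16, Pow(Add(-12, -11), -1)), 2) = Pow(Add(-16, Pow(-23, -1)), 2) = Pow(Add(-16, Rational(-1, 23)), 2) = Pow(Rational(-369, 23), 2) = Rational(136161, 529)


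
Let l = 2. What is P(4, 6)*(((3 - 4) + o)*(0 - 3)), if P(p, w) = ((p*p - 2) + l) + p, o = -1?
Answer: 120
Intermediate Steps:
P(p, w) = p + p**2 (P(p, w) = ((p*p - 2) + 2) + p = ((p**2 - 2) + 2) + p = ((-2 + p**2) + 2) + p = p**2 + p = p + p**2)
P(4, 6)*(((3 - 4) + o)*(0 - 3)) = (4*(1 + 4))*(((3 - 4) - 1)*(0 - 3)) = (4*5)*((-1 - 1)*(-3)) = 20*(-2*(-3)) = 20*6 = 120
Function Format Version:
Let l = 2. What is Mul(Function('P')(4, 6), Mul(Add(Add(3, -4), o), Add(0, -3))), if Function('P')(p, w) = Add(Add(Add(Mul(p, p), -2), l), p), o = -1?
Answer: 120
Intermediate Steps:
Function('P')(p, w) = Add(p, Pow(p, 2)) (Function('P')(p, w) = Add(Add(Add(Mul(p, p), -2), 2), p) = Add(Add(Add(Pow(p, 2), -2), 2), p) = Add(Add(Add(-2, Pow(p, 2)), 2), p) = Add(Pow(p, 2), p) = Add(p, Pow(p, 2)))
Mul(Function('P')(4, 6), Mul(Add(Add(3, -4), o), Add(0, -3))) = Mul(Mul(4, Add(1, 4)), Mul(Add(Add(3, -4), -1), Add(0, -3))) = Mul(Mul(4, 5), Mul(Add(-1, -1), -3)) = Mul(20, Mul(-2, -3)) = Mul(20, 6) = 120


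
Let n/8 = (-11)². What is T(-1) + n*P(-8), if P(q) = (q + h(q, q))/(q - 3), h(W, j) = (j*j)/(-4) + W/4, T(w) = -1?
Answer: 2287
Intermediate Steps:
n = 968 (n = 8*(-11)² = 8*121 = 968)
h(W, j) = -j²/4 + W/4 (h(W, j) = j²*(-¼) + W*(¼) = -j²/4 + W/4)
P(q) = (-q²/4 + 5*q/4)/(-3 + q) (P(q) = (q + (-q²/4 + q/4))/(q - 3) = (-q²/4 + 5*q/4)/(-3 + q))
T(-1) + n*P(-8) = -1 + 968*((¼)*(-8)*(5 - 1*(-8))/(-3 - 8)) = -1 + 968*((¼)*(-8)*(5 + 8)/(-11)) = -1 + 968*((¼)*(-8)*(-1/11)*13) = -1 + 968*(26/11) = -1 + 2288 = 2287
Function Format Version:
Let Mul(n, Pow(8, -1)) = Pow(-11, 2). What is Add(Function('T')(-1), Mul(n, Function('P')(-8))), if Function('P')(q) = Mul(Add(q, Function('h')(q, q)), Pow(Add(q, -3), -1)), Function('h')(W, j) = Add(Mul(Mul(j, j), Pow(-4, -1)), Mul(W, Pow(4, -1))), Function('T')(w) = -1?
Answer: 2287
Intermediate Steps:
n = 968 (n = Mul(8, Pow(-11, 2)) = Mul(8, 121) = 968)
Function('h')(W, j) = Add(Mul(Rational(-1, 4), Pow(j, 2)), Mul(Rational(1, 4), W)) (Function('h')(W, j) = Add(Mul(Pow(j, 2), Rational(-1, 4)), Mul(W, Rational(1, 4))) = Add(Mul(Rational(-1, 4), Pow(j, 2)), Mul(Rational(1, 4), W)))
Function('P')(q) = Mul(Pow(Add(-3, q), -1), Add(Mul(Rational(-1, 4), Pow(q, 2)), Mul(Rational(5, 4), q))) (Function('P')(q) = Mul(Add(q, Add(Mul(Rational(-1, 4), Pow(q, 2)), Mul(Rational(1, 4), q))), Pow(Add(q, -3), -1)) = Mul(Add(Mul(Rational(-1, 4), Pow(q, 2)), Mul(Rational(5, 4), q)), Pow(Add(-3, q), -1)) = Mul(Pow(Add(-3, q), -1), Add(Mul(Rational(-1, 4), Pow(q, 2)), Mul(Rational(5, 4), q))))
Add(Function('T')(-1), Mul(n, Function('P')(-8))) = Add(-1, Mul(968, Mul(Rational(1, 4), -8, Pow(Add(-3, -8), -1), Add(5, Mul(-1, -8))))) = Add(-1, Mul(968, Mul(Rational(1, 4), -8, Pow(-11, -1), Add(5, 8)))) = Add(-1, Mul(968, Mul(Rational(1, 4), -8, Rational(-1, 11), 13))) = Add(-1, Mul(968, Rational(26, 11))) = Add(-1, 2288) = 2287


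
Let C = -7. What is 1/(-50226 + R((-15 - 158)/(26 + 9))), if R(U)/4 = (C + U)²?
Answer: -1225/60827954 ≈ -2.0139e-5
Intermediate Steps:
R(U) = 4*(-7 + U)²
1/(-50226 + R((-15 - 158)/(26 + 9))) = 1/(-50226 + 4*(-7 + (-15 - 158)/(26 + 9))²) = 1/(-50226 + 4*(-7 - 173/35)²) = 1/(-50226 + 4*(-418/35)²) = 1/(-50226 + 4*(174724/1225)) = 1/(-50226 + 698896/1225) = 1/(-60827954/1225) = -1225/60827954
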